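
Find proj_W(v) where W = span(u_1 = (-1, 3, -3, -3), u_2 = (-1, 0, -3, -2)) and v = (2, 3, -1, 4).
proj_W(v) = (10/17, 63/34, 30/17, 19/34)

Set up U = [u_1 | ... | u_2] ∈ R^(4×2). The projector onto W = col(U) is P = U (U^T U)^(-1) U^T.
Compute U^T U =
  [28, 16]
  [16, 14],
and U^T v = (-2, -7).
Solve U^T U · c = U^T v for the coefficients: c = (21/34, -41/34). The projection is proj_W(v) = U c.
Check: (v - proj_W(v)) · u_1 = 0  (should be 0).
Check: (v - proj_W(v)) · u_2 = 0  (should be 0).
Result: proj_W(v) = (10/17, 63/34, 30/17, 19/34).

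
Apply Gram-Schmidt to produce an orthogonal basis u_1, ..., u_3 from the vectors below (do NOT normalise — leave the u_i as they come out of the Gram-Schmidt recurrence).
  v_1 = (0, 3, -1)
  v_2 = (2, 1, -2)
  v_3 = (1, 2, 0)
Orthogonal basis:
  u_1 = (0, 3, -1)
  u_2 = (2, -1/2, -3/2)
  u_3 = (9/13, 18/65, 54/65)

Apply the Gram-Schmidt recurrence
  u_1 = v_1
  u_i = v_i − Σ_{j<i} ((v_i · u_j) / (u_j · u_j)) · u_j.

Step by step this gives:
  u_1 = (0, 3, -1)
  u_2 = (2, -1/2, -3/2)
  u_3 = (9/13, 18/65, 54/65)

Orthogonality check:
  u_2 · u_1 = 0 (should be 0)
  u_3 · u_1 = 0 (should be 0)
  u_3 · u_2 = 0 (should be 0)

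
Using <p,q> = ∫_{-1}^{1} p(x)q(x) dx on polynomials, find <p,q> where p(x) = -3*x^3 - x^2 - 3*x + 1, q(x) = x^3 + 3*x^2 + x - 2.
<p,q> = -748/105

Expand the product: p(x)·q(x) = -3*x^6 - 10*x^5 - 9*x^4 - 3*x^3 + 2*x^2 + 7*x - 2.
∫_{-1}^{1} of each monomial x^k gives [2/(k+1) if k even, 0 if k odd]. Integrating term-by-term (or equivalently evaluating the antiderivative F(x) = -3*x^7/7 - 5*x^6/3 - 9*x^5/5 - 3*x^4/4 + 2*x^3/3 + 7*x^2/2 - 2*x at the endpoints):
  F(1) − F(−1) = -347/140 − (1951/420) = -748/105.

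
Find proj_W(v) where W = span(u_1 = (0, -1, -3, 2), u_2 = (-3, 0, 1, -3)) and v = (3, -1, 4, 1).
proj_W(v) = (579/185, 243/185, 536/185, 93/185)

Set up U = [u_1 | ... | u_2] ∈ R^(4×2). The projector onto W = col(U) is P = U (U^T U)^(-1) U^T.
Compute U^T U =
  [14, -9]
  [-9, 19],
and U^T v = (-9, -8).
Solve U^T U · c = U^T v for the coefficients: c = (-243/185, -193/185). The projection is proj_W(v) = U c.
Check: (v - proj_W(v)) · u_1 = 0  (should be 0).
Check: (v - proj_W(v)) · u_2 = 0  (should be 0).
Result: proj_W(v) = (579/185, 243/185, 536/185, 93/185).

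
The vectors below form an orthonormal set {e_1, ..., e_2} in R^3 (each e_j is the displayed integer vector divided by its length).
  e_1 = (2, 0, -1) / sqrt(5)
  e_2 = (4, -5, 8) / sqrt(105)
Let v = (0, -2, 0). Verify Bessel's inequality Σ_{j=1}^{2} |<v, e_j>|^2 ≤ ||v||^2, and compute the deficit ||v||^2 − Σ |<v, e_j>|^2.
Σ |<v, e_j>|^2 = 20/21; ||v||^2 = 4; deficit = 64/21

Write each e_j = u_j / sqrt(<u_j, u_j>) where u_j is the displayed integer vector. Then <v, e_j> = <v, u_j> / sqrt(<u_j, u_j>), so |<v, e_j>|^2 = <v, u_j>^2 / <u_j, u_j>.
Coefficients: <v, e_1> = 0/sqrt(5), <v, e_2> = 10/sqrt(105).
Square and sum: Σ |<v, e_j>|^2 = 20/21.
Compute ||v||^2 = v·v = 4.
Deficit = 4 − 20/21 = 64/21 ≥ 0, confirming Bessel's inequality. (The deficit equals ||v − Σ <v,e_j> e_j||^2, the squared distance from v to span{e_j}.)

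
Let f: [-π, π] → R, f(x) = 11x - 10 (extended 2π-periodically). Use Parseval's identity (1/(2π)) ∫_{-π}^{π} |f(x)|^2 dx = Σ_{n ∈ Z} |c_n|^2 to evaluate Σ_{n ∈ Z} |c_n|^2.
Σ |c_n|^2 = 121π^2/3 + 100

Expand and integrate term by term over [-π, π]:
  ∫ (11x)^2 dx = 121·(2π^3/3); ∫ 2·11·(-10)·x dx = 0 (odd integrand); ∫ (-10)^2 dx = 100·2π.
So (1/(2π)) ∫_{-π}^{π} (11x - 10)^2 dx = 121π^2/3 + 100 = 121π^2/3 + 100.
Parseval ⇒ Σ |c_n|^2 = 121π^2/3 + 100.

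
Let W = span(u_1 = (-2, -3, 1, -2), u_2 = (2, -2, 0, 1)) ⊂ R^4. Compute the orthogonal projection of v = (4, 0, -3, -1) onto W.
proj_W(v) = (23/9, -1/18, -1/2, 16/9)

Set up U = [u_1 | ... | u_2] ∈ R^(4×2). The projector onto W = col(U) is P = U (U^T U)^(-1) U^T.
Compute U^T U =
  [18, 0]
  [0, 9],
and U^T v = (-9, 7).
Solve U^T U · c = U^T v for the coefficients: c = (-1/2, 7/9). The projection is proj_W(v) = U c.
Check: (v - proj_W(v)) · u_1 = 0  (should be 0).
Check: (v - proj_W(v)) · u_2 = 0  (should be 0).
Result: proj_W(v) = (23/9, -1/18, -1/2, 16/9).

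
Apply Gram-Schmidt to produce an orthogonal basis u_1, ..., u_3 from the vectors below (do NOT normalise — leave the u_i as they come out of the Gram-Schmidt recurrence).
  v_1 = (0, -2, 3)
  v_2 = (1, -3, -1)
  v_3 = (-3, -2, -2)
Orthogonal basis:
  u_1 = (0, -2, 3)
  u_2 = (1, -33/13, -22/13)
  u_3 = (-473/134, -129/134, -43/67)

Apply the Gram-Schmidt recurrence
  u_1 = v_1
  u_i = v_i − Σ_{j<i} ((v_i · u_j) / (u_j · u_j)) · u_j.

Step by step this gives:
  u_1 = (0, -2, 3)
  u_2 = (1, -33/13, -22/13)
  u_3 = (-473/134, -129/134, -43/67)

Orthogonality check:
  u_2 · u_1 = 0 (should be 0)
  u_3 · u_1 = 0 (should be 0)
  u_3 · u_2 = 0 (should be 0)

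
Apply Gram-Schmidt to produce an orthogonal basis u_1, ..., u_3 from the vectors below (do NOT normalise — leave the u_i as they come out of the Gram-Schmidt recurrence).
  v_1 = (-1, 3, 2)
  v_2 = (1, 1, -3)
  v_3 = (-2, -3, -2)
Orthogonal basis:
  u_1 = (-1, 3, 2)
  u_2 = (5/7, 13/7, -17/7)
  u_3 = (-121/46, -11/46, -22/23)

Apply the Gram-Schmidt recurrence
  u_1 = v_1
  u_i = v_i − Σ_{j<i} ((v_i · u_j) / (u_j · u_j)) · u_j.

Step by step this gives:
  u_1 = (-1, 3, 2)
  u_2 = (5/7, 13/7, -17/7)
  u_3 = (-121/46, -11/46, -22/23)

Orthogonality check:
  u_2 · u_1 = 0 (should be 0)
  u_3 · u_1 = 0 (should be 0)
  u_3 · u_2 = 0 (should be 0)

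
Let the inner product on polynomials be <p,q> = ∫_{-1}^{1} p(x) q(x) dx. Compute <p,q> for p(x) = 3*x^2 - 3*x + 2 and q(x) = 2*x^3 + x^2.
<p,q> = 2/15

Expand the product: p(x)·q(x) = 6*x^5 - 3*x^4 + x^3 + 2*x^2.
∫_{-1}^{1} of each monomial x^k gives [2/(k+1) if k even, 0 if k odd]. Integrating term-by-term (or equivalently evaluating the antiderivative F(x) = x^6 - 3*x^5/5 + x^4/4 + 2*x^3/3 at the endpoints):
  F(1) − F(−1) = 79/60 − (71/60) = 2/15.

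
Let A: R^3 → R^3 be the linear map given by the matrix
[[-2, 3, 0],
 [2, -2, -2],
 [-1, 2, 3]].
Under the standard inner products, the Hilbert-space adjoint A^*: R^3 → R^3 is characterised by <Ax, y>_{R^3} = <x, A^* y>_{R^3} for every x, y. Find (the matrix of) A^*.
A^* = A^T =
[[-2, 2, -1],
 [3, -2, 2],
 [0, -2, 3]]

For real matrices with standard dot products, the defining identity <Ax, y> = <x, A^* y> gives (Ax)^T y = x^T (A^*) y, i.e. x^T A^T y = x^T (A^*) y. Since this holds for all x, y, we must have A^* = A^T. Therefore
A^* =
[[-2, 2, -1],
 [3, -2, 2],
 [0, -2, 3]].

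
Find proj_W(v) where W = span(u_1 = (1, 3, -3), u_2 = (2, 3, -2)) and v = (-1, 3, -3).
proj_W(v) = (-8/17, 39/17, -60/17)

Set up U = [u_1 | ... | u_2] ∈ R^(3×2). The projector onto W = col(U) is P = U (U^T U)^(-1) U^T.
Compute U^T U =
  [19, 17]
  [17, 17],
and U^T v = (17, 13).
Solve U^T U · c = U^T v for the coefficients: c = (2, -21/17). The projection is proj_W(v) = U c.
Check: (v - proj_W(v)) · u_1 = 0  (should be 0).
Check: (v - proj_W(v)) · u_2 = 0  (should be 0).
Result: proj_W(v) = (-8/17, 39/17, -60/17).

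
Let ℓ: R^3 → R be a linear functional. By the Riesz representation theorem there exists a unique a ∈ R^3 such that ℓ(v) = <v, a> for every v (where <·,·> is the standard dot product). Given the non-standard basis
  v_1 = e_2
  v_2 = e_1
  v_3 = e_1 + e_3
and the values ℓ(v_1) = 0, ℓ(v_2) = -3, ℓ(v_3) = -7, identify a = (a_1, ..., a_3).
a = (-3, 0, -4)

Write a = (a_1, ..., a_3) in the standard basis. For each basis vector v_i, ℓ(v_i) = <v_i, a> is a linear equation in the a_j's. Collect the n equations into a matrix system V a = ℓ, where row i of V is v_i (expressed in the standard basis). Since V is invertible (lower-triangular with 1s on the diagonal, up to permutation), solve by back-substitution:
  V =
[[0, 1, 0],
 [1, 0, 0],
 [1, 0, 1]]
  V a = (0, -3, -7)
Solving gives a = (-3, 0, -4).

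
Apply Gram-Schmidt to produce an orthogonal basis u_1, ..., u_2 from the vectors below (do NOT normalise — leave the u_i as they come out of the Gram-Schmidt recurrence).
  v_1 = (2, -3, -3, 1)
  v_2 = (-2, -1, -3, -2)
Orthogonal basis:
  u_1 = (2, -3, -3, 1)
  u_2 = (-58/23, -5/23, -51/23, -52/23)

Apply the Gram-Schmidt recurrence
  u_1 = v_1
  u_i = v_i − Σ_{j<i} ((v_i · u_j) / (u_j · u_j)) · u_j.

Step by step this gives:
  u_1 = (2, -3, -3, 1)
  u_2 = (-58/23, -5/23, -51/23, -52/23)

Orthogonality check:
  u_2 · u_1 = 0 (should be 0)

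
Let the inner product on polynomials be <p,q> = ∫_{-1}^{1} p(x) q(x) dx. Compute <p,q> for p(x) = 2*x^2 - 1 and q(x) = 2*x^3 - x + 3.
<p,q> = -2

Expand the product: p(x)·q(x) = 4*x^5 - 4*x^3 + 6*x^2 + x - 3.
∫_{-1}^{1} of each monomial x^k gives [2/(k+1) if k even, 0 if k odd]. Integrating term-by-term (or equivalently evaluating the antiderivative F(x) = 2*x^6/3 - x^4 + 2*x^3 + x^2/2 - 3*x at the endpoints):
  F(1) − F(−1) = -5/6 − (7/6) = -2.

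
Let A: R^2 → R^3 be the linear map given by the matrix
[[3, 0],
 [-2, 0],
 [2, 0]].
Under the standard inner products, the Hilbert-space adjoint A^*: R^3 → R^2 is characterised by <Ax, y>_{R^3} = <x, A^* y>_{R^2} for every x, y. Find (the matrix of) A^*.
A^* = A^T =
[[3, -2, 2],
 [0, 0, 0]]

For real matrices with standard dot products, the defining identity <Ax, y> = <x, A^* y> gives (Ax)^T y = x^T (A^*) y, i.e. x^T A^T y = x^T (A^*) y. Since this holds for all x, y, we must have A^* = A^T. Therefore
A^* =
[[3, -2, 2],
 [0, 0, 0]].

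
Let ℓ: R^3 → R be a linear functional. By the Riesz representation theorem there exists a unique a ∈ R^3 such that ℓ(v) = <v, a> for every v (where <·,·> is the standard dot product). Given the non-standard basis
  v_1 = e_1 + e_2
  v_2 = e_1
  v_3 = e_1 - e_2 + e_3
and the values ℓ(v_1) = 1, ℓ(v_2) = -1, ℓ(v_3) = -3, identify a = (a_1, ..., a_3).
a = (-1, 2, 0)

Write a = (a_1, ..., a_3) in the standard basis. For each basis vector v_i, ℓ(v_i) = <v_i, a> is a linear equation in the a_j's. Collect the n equations into a matrix system V a = ℓ, where row i of V is v_i (expressed in the standard basis). Since V is invertible (lower-triangular with 1s on the diagonal, up to permutation), solve by back-substitution:
  V =
[[1, 1, 0],
 [1, 0, 0],
 [1, -1, 1]]
  V a = (1, -1, -3)
Solving gives a = (-1, 2, 0).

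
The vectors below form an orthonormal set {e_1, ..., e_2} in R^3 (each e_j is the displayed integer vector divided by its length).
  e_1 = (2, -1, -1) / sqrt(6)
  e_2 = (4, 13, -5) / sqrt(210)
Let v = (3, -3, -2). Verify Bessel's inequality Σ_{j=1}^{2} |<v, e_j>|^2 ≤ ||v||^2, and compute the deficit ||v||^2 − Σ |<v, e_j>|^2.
Σ |<v, e_j>|^2 = 754/35; ||v||^2 = 22; deficit = 16/35

Write each e_j = u_j / sqrt(<u_j, u_j>) where u_j is the displayed integer vector. Then <v, e_j> = <v, u_j> / sqrt(<u_j, u_j>), so |<v, e_j>|^2 = <v, u_j>^2 / <u_j, u_j>.
Coefficients: <v, e_1> = 11/sqrt(6), <v, e_2> = -17/sqrt(210).
Square and sum: Σ |<v, e_j>|^2 = 754/35.
Compute ||v||^2 = v·v = 22.
Deficit = 22 − 754/35 = 16/35 ≥ 0, confirming Bessel's inequality. (The deficit equals ||v − Σ <v,e_j> e_j||^2, the squared distance from v to span{e_j}.)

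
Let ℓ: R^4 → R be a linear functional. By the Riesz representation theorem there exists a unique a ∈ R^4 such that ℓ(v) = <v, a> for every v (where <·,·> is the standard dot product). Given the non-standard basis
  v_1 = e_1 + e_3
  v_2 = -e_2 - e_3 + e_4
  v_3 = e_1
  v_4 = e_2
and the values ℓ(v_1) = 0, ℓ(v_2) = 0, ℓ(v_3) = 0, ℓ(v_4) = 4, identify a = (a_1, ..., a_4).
a = (0, 4, 0, 4)

Write a = (a_1, ..., a_4) in the standard basis. For each basis vector v_i, ℓ(v_i) = <v_i, a> is a linear equation in the a_j's. Collect the n equations into a matrix system V a = ℓ, where row i of V is v_i (expressed in the standard basis). Since V is invertible (lower-triangular with 1s on the diagonal, up to permutation), solve by back-substitution:
  V =
[[1, 0, 1, 0],
 [0, -1, -1, 1],
 [1, 0, 0, 0],
 [0, 1, 0, 0]]
  V a = (0, 0, 0, 4)
Solving gives a = (0, 4, 0, 4).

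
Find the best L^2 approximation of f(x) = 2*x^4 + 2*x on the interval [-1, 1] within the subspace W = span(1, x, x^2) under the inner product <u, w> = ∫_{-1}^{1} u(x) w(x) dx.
g(x) = 12*x^2/7 + 2*x - 6/35

The best approximation g ∈ W is the orthogonal projection of f onto W. Writing g = a_0 + a_1 x + a_2 x^2, the coefficients solve the normal equations G · a = b where
  G_{ij} = <φ_i, φ_j> and b_i = <f, φ_i>, with φ_0 = 1, φ_1 = x, φ_2 = x^2.
G =
  [2, 0, 2/3]
  [0, 2/3, 0]
  [2/3, 0, 2/5],
b = (4/5, 4/3, 4/7).
Solving gives a_0 = -6/35, a_1 = 2, a_2 = 12/7, so
  g(x) = 12*x^2/7 + 2*x - 6/35.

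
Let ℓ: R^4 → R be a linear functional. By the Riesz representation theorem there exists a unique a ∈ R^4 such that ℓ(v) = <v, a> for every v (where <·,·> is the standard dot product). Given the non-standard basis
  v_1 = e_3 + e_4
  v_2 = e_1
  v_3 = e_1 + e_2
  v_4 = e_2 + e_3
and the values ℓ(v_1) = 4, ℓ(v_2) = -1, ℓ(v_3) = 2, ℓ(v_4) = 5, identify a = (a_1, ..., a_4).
a = (-1, 3, 2, 2)

Write a = (a_1, ..., a_4) in the standard basis. For each basis vector v_i, ℓ(v_i) = <v_i, a> is a linear equation in the a_j's. Collect the n equations into a matrix system V a = ℓ, where row i of V is v_i (expressed in the standard basis). Since V is invertible (lower-triangular with 1s on the diagonal, up to permutation), solve by back-substitution:
  V =
[[0, 0, 1, 1],
 [1, 0, 0, 0],
 [1, 1, 0, 0],
 [0, 1, 1, 0]]
  V a = (4, -1, 2, 5)
Solving gives a = (-1, 3, 2, 2).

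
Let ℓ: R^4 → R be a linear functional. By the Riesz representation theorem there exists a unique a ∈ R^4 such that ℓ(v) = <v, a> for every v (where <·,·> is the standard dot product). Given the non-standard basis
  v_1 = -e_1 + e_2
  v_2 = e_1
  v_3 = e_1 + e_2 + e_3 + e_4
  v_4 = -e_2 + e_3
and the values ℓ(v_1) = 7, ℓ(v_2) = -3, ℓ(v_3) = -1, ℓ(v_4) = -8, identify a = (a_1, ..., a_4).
a = (-3, 4, -4, 2)

Write a = (a_1, ..., a_4) in the standard basis. For each basis vector v_i, ℓ(v_i) = <v_i, a> is a linear equation in the a_j's. Collect the n equations into a matrix system V a = ℓ, where row i of V is v_i (expressed in the standard basis). Since V is invertible (lower-triangular with 1s on the diagonal, up to permutation), solve by back-substitution:
  V =
[[-1, 1, 0, 0],
 [1, 0, 0, 0],
 [1, 1, 1, 1],
 [0, -1, 1, 0]]
  V a = (7, -3, -1, -8)
Solving gives a = (-3, 4, -4, 2).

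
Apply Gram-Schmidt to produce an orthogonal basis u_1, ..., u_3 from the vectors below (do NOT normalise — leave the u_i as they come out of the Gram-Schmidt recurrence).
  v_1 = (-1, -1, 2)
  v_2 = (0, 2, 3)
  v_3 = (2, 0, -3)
Orthogonal basis:
  u_1 = (-1, -1, 2)
  u_2 = (2/3, 8/3, 5/3)
  u_3 = (28/31, -12/31, 8/31)

Apply the Gram-Schmidt recurrence
  u_1 = v_1
  u_i = v_i − Σ_{j<i} ((v_i · u_j) / (u_j · u_j)) · u_j.

Step by step this gives:
  u_1 = (-1, -1, 2)
  u_2 = (2/3, 8/3, 5/3)
  u_3 = (28/31, -12/31, 8/31)

Orthogonality check:
  u_2 · u_1 = 0 (should be 0)
  u_3 · u_1 = 0 (should be 0)
  u_3 · u_2 = 0 (should be 0)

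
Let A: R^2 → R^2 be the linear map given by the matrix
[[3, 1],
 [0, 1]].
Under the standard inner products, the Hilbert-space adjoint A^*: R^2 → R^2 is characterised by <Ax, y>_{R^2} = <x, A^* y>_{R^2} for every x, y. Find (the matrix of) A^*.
A^* = A^T =
[[3, 0],
 [1, 1]]

For real matrices with standard dot products, the defining identity <Ax, y> = <x, A^* y> gives (Ax)^T y = x^T (A^*) y, i.e. x^T A^T y = x^T (A^*) y. Since this holds for all x, y, we must have A^* = A^T. Therefore
A^* =
[[3, 0],
 [1, 1]].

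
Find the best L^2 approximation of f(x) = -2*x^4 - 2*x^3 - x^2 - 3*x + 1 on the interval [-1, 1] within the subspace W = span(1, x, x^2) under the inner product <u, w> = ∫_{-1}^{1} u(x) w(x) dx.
g(x) = -19*x^2/7 - 21*x/5 + 41/35

The best approximation g ∈ W is the orthogonal projection of f onto W. Writing g = a_0 + a_1 x + a_2 x^2, the coefficients solve the normal equations G · a = b where
  G_{ij} = <φ_i, φ_j> and b_i = <f, φ_i>, with φ_0 = 1, φ_1 = x, φ_2 = x^2.
G =
  [2, 0, 2/3]
  [0, 2/3, 0]
  [2/3, 0, 2/5],
b = (8/15, -14/5, -32/105).
Solving gives a_0 = 41/35, a_1 = -21/5, a_2 = -19/7, so
  g(x) = -19*x^2/7 - 21*x/5 + 41/35.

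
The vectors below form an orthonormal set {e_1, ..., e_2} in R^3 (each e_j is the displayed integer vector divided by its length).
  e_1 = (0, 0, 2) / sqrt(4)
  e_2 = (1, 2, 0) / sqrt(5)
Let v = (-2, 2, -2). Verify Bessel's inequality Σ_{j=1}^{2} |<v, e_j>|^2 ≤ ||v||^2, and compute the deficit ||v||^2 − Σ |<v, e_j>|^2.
Σ |<v, e_j>|^2 = 24/5; ||v||^2 = 12; deficit = 36/5

Write each e_j = u_j / sqrt(<u_j, u_j>) where u_j is the displayed integer vector. Then <v, e_j> = <v, u_j> / sqrt(<u_j, u_j>), so |<v, e_j>|^2 = <v, u_j>^2 / <u_j, u_j>.
Coefficients: <v, e_1> = -4/sqrt(4), <v, e_2> = 2/sqrt(5).
Square and sum: Σ |<v, e_j>|^2 = 24/5.
Compute ||v||^2 = v·v = 12.
Deficit = 12 − 24/5 = 36/5 ≥ 0, confirming Bessel's inequality. (The deficit equals ||v − Σ <v,e_j> e_j||^2, the squared distance from v to span{e_j}.)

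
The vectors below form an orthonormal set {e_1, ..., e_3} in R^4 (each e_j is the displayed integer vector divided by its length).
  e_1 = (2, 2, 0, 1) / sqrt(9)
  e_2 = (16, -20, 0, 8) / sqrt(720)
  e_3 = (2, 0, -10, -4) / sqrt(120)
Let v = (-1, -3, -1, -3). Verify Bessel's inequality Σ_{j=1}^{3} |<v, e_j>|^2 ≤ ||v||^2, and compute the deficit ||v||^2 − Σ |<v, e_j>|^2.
Σ |<v, e_j>|^2 = 52/3; ||v||^2 = 20; deficit = 8/3

Write each e_j = u_j / sqrt(<u_j, u_j>) where u_j is the displayed integer vector. Then <v, e_j> = <v, u_j> / sqrt(<u_j, u_j>), so |<v, e_j>|^2 = <v, u_j>^2 / <u_j, u_j>.
Coefficients: <v, e_1> = -11/sqrt(9), <v, e_2> = 20/sqrt(720), <v, e_3> = 20/sqrt(120).
Square and sum: Σ |<v, e_j>|^2 = 52/3.
Compute ||v||^2 = v·v = 20.
Deficit = 20 − 52/3 = 8/3 ≥ 0, confirming Bessel's inequality. (The deficit equals ||v − Σ <v,e_j> e_j||^2, the squared distance from v to span{e_j}.)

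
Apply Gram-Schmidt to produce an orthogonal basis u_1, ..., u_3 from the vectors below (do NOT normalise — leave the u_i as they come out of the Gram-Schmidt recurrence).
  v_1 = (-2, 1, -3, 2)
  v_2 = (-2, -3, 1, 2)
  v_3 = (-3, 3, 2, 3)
Orthogonal basis:
  u_1 = (-2, 1, -3, 2)
  u_2 = (-16/9, -28/9, 4/3, 16/9)
  u_3 = (-8/5, 16/5, 16/5, 8/5)

Apply the Gram-Schmidt recurrence
  u_1 = v_1
  u_i = v_i − Σ_{j<i} ((v_i · u_j) / (u_j · u_j)) · u_j.

Step by step this gives:
  u_1 = (-2, 1, -3, 2)
  u_2 = (-16/9, -28/9, 4/3, 16/9)
  u_3 = (-8/5, 16/5, 16/5, 8/5)

Orthogonality check:
  u_2 · u_1 = 0 (should be 0)
  u_3 · u_1 = 0 (should be 0)
  u_3 · u_2 = 0 (should be 0)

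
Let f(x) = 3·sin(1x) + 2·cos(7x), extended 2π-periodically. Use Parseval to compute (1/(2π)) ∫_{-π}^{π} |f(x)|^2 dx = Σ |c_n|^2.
Σ |c_n|^2 = 13/2

Expand |f|^2 and use orthogonality of {sin(nx), cos(mx)} on [-π, π]:
  ∫_{-π}^{π} sin(nx)^2 dx = π, ∫ cos(mx)^2 dx = π, and cross terms integrate to 0.
So ∫_{-π}^{π} f(x)^2 dx = 3^2 · π + 2^2 · π = (9 + 4)π.
Divide by 2π: (9 + 4)/2 = 13/2.
By Parseval, this equals Σ |c_n|^2.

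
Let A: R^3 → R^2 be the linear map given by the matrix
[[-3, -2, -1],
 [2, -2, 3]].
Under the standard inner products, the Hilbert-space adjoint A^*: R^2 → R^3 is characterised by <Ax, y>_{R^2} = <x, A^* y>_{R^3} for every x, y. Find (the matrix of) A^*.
A^* = A^T =
[[-3, 2],
 [-2, -2],
 [-1, 3]]

For real matrices with standard dot products, the defining identity <Ax, y> = <x, A^* y> gives (Ax)^T y = x^T (A^*) y, i.e. x^T A^T y = x^T (A^*) y. Since this holds for all x, y, we must have A^* = A^T. Therefore
A^* =
[[-3, 2],
 [-2, -2],
 [-1, 3]].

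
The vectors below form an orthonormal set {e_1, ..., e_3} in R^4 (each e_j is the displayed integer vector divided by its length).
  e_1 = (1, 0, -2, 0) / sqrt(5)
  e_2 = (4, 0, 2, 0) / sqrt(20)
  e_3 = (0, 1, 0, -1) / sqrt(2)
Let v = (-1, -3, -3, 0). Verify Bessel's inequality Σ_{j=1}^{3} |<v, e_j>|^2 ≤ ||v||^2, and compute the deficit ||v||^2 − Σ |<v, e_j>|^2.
Σ |<v, e_j>|^2 = 29/2; ||v||^2 = 19; deficit = 9/2

Write each e_j = u_j / sqrt(<u_j, u_j>) where u_j is the displayed integer vector. Then <v, e_j> = <v, u_j> / sqrt(<u_j, u_j>), so |<v, e_j>|^2 = <v, u_j>^2 / <u_j, u_j>.
Coefficients: <v, e_1> = 5/sqrt(5), <v, e_2> = -10/sqrt(20), <v, e_3> = -3/sqrt(2).
Square and sum: Σ |<v, e_j>|^2 = 29/2.
Compute ||v||^2 = v·v = 19.
Deficit = 19 − 29/2 = 9/2 ≥ 0, confirming Bessel's inequality. (The deficit equals ||v − Σ <v,e_j> e_j||^2, the squared distance from v to span{e_j}.)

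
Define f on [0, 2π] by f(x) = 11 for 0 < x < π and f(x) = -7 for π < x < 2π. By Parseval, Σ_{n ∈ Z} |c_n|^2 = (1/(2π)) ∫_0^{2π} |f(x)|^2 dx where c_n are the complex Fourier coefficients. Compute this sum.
Σ |c_n|^2 = 85

Parseval equates the L^2 energy of f (normalised by 1/(2π)) with the ℓ^2 sum of its Fourier coefficients: (1/(2π)) ∫_0^{2π} |f|^2 = Σ |c_n|^2.
Compute the left side: (1/(2π)) [∫_0^π 11^2 dx + ∫_π^{2π} (-7)^2 dx] = (1/(2π)) · (121π + 49π) = (121 + 49)/2 = 85.
So Σ_{n ∈ Z} |c_n|^2 = 85.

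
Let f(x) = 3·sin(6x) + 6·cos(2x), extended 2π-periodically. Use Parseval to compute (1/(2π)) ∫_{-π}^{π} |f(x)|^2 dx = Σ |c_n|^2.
Σ |c_n|^2 = 45/2

Expand |f|^2 and use orthogonality of {sin(nx), cos(mx)} on [-π, π]:
  ∫_{-π}^{π} sin(nx)^2 dx = π, ∫ cos(mx)^2 dx = π, and cross terms integrate to 0.
So ∫_{-π}^{π} f(x)^2 dx = 3^2 · π + 6^2 · π = (9 + 36)π.
Divide by 2π: (9 + 36)/2 = 45/2.
By Parseval, this equals Σ |c_n|^2.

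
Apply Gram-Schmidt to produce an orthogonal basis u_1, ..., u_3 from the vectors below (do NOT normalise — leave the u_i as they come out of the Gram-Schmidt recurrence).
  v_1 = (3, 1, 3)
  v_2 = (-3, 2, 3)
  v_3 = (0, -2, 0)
Orthogonal basis:
  u_1 = (3, 1, 3)
  u_2 = (-63/19, 36/19, 51/19)
  u_3 = (-6/23, -36/23, 18/23)

Apply the Gram-Schmidt recurrence
  u_1 = v_1
  u_i = v_i − Σ_{j<i} ((v_i · u_j) / (u_j · u_j)) · u_j.

Step by step this gives:
  u_1 = (3, 1, 3)
  u_2 = (-63/19, 36/19, 51/19)
  u_3 = (-6/23, -36/23, 18/23)

Orthogonality check:
  u_2 · u_1 = 0 (should be 0)
  u_3 · u_1 = 0 (should be 0)
  u_3 · u_2 = 0 (should be 0)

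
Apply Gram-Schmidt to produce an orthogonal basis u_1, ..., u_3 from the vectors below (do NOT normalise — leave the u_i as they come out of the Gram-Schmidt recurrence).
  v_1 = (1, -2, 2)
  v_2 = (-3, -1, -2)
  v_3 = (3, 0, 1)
Orthogonal basis:
  u_1 = (1, -2, 2)
  u_2 = (-22/9, -19/9, -8/9)
  u_3 = (66/101, -44/101, -77/101)

Apply the Gram-Schmidt recurrence
  u_1 = v_1
  u_i = v_i − Σ_{j<i} ((v_i · u_j) / (u_j · u_j)) · u_j.

Step by step this gives:
  u_1 = (1, -2, 2)
  u_2 = (-22/9, -19/9, -8/9)
  u_3 = (66/101, -44/101, -77/101)

Orthogonality check:
  u_2 · u_1 = 0 (should be 0)
  u_3 · u_1 = 0 (should be 0)
  u_3 · u_2 = 0 (should be 0)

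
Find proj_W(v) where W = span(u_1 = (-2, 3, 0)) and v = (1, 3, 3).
proj_W(v) = (-14/13, 21/13, 0)

Set up U = [u_1 | ... | u_1] ∈ R^(3×1). The projector onto W = col(U) is P = U (U^T U)^(-1) U^T.
Compute U^T U =
  [13],
and U^T v = (7).
Solve U^T U · c = U^T v for the coefficients: c = (7/13). The projection is proj_W(v) = U c.
Check: (v - proj_W(v)) · u_1 = 0  (should be 0).
Result: proj_W(v) = (-14/13, 21/13, 0).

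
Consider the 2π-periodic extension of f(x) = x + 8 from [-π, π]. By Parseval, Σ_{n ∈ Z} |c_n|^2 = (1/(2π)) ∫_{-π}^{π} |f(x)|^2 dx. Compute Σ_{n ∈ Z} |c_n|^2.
Σ |c_n|^2 = π^2/3 + 64

Expand and integrate term by term over [-π, π]:
  ∫ (x)^2 dx = 1·(2π^3/3); ∫ 2·1·(8)·x dx = 0 (odd integrand); ∫ 8^2 dx = 64·2π.
So (1/(2π)) ∫_{-π}^{π} (x + 8)^2 dx = 1π^2/3 + 64 = π^2/3 + 64.
Parseval ⇒ Σ |c_n|^2 = π^2/3 + 64.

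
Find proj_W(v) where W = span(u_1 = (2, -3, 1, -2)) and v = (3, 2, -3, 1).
proj_W(v) = (-5/9, 5/6, -5/18, 5/9)

Set up U = [u_1 | ... | u_1] ∈ R^(4×1). The projector onto W = col(U) is P = U (U^T U)^(-1) U^T.
Compute U^T U =
  [18],
and U^T v = (-5).
Solve U^T U · c = U^T v for the coefficients: c = (-5/18). The projection is proj_W(v) = U c.
Check: (v - proj_W(v)) · u_1 = 0  (should be 0).
Result: proj_W(v) = (-5/9, 5/6, -5/18, 5/9).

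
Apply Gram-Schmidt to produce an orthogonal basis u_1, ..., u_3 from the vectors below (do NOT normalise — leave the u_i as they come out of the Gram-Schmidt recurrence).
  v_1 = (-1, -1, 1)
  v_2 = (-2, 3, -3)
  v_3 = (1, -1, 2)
Orthogonal basis:
  u_1 = (-1, -1, 1)
  u_2 = (-10/3, 5/3, -5/3)
  u_3 = (0, 1/2, 1/2)

Apply the Gram-Schmidt recurrence
  u_1 = v_1
  u_i = v_i − Σ_{j<i} ((v_i · u_j) / (u_j · u_j)) · u_j.

Step by step this gives:
  u_1 = (-1, -1, 1)
  u_2 = (-10/3, 5/3, -5/3)
  u_3 = (0, 1/2, 1/2)

Orthogonality check:
  u_2 · u_1 = 0 (should be 0)
  u_3 · u_1 = 0 (should be 0)
  u_3 · u_2 = 0 (should be 0)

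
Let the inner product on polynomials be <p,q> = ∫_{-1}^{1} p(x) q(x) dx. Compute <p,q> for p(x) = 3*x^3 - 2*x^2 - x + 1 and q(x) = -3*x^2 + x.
<p,q> = 14/15

Expand the product: p(x)·q(x) = -9*x^5 + 9*x^4 + x^3 - 4*x^2 + x.
∫_{-1}^{1} of each monomial x^k gives [2/(k+1) if k even, 0 if k odd]. Integrating term-by-term (or equivalently evaluating the antiderivative F(x) = -3*x^6/2 + 9*x^5/5 + x^4/4 - 4*x^3/3 + x^2/2 at the endpoints):
  F(1) − F(−1) = -17/60 − (-73/60) = 14/15.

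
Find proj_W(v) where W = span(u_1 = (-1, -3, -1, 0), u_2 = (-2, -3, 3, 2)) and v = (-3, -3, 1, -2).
proj_W(v) = (-51/37, -120/37, 4/37, 22/37)

Set up U = [u_1 | ... | u_2] ∈ R^(4×2). The projector onto W = col(U) is P = U (U^T U)^(-1) U^T.
Compute U^T U =
  [11, 8]
  [8, 26],
and U^T v = (11, 14).
Solve U^T U · c = U^T v for the coefficients: c = (29/37, 11/37). The projection is proj_W(v) = U c.
Check: (v - proj_W(v)) · u_1 = 0  (should be 0).
Check: (v - proj_W(v)) · u_2 = 0  (should be 0).
Result: proj_W(v) = (-51/37, -120/37, 4/37, 22/37).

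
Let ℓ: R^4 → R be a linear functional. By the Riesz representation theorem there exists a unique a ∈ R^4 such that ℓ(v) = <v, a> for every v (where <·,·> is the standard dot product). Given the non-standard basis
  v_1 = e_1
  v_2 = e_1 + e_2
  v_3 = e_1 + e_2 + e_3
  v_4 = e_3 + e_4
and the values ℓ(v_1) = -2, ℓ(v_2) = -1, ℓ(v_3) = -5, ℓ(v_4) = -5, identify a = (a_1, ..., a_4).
a = (-2, 1, -4, -1)

Write a = (a_1, ..., a_4) in the standard basis. For each basis vector v_i, ℓ(v_i) = <v_i, a> is a linear equation in the a_j's. Collect the n equations into a matrix system V a = ℓ, where row i of V is v_i (expressed in the standard basis). Since V is invertible (lower-triangular with 1s on the diagonal, up to permutation), solve by back-substitution:
  V =
[[1, 0, 0, 0],
 [1, 1, 0, 0],
 [1, 1, 1, 0],
 [0, 0, 1, 1]]
  V a = (-2, -1, -5, -5)
Solving gives a = (-2, 1, -4, -1).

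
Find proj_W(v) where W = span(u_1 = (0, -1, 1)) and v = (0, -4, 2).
proj_W(v) = (0, -3, 3)

Set up U = [u_1 | ... | u_1] ∈ R^(3×1). The projector onto W = col(U) is P = U (U^T U)^(-1) U^T.
Compute U^T U =
  [2],
and U^T v = (6).
Solve U^T U · c = U^T v for the coefficients: c = (3). The projection is proj_W(v) = U c.
Check: (v - proj_W(v)) · u_1 = 0  (should be 0).
Result: proj_W(v) = (0, -3, 3).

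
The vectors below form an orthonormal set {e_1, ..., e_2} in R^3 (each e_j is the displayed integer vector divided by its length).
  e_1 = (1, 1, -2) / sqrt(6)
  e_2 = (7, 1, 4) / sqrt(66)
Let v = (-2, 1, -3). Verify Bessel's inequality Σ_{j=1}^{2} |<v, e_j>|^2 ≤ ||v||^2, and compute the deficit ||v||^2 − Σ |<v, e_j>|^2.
Σ |<v, e_j>|^2 = 150/11; ||v||^2 = 14; deficit = 4/11

Write each e_j = u_j / sqrt(<u_j, u_j>) where u_j is the displayed integer vector. Then <v, e_j> = <v, u_j> / sqrt(<u_j, u_j>), so |<v, e_j>|^2 = <v, u_j>^2 / <u_j, u_j>.
Coefficients: <v, e_1> = 5/sqrt(6), <v, e_2> = -25/sqrt(66).
Square and sum: Σ |<v, e_j>|^2 = 150/11.
Compute ||v||^2 = v·v = 14.
Deficit = 14 − 150/11 = 4/11 ≥ 0, confirming Bessel's inequality. (The deficit equals ||v − Σ <v,e_j> e_j||^2, the squared distance from v to span{e_j}.)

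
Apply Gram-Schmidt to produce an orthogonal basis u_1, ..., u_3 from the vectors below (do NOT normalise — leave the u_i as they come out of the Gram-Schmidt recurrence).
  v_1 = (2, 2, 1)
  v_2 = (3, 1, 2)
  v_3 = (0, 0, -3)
Orthogonal basis:
  u_1 = (2, 2, 1)
  u_2 = (7/9, -11/9, 8/9)
  u_3 = (18/13, -6/13, -24/13)

Apply the Gram-Schmidt recurrence
  u_1 = v_1
  u_i = v_i − Σ_{j<i} ((v_i · u_j) / (u_j · u_j)) · u_j.

Step by step this gives:
  u_1 = (2, 2, 1)
  u_2 = (7/9, -11/9, 8/9)
  u_3 = (18/13, -6/13, -24/13)

Orthogonality check:
  u_2 · u_1 = 0 (should be 0)
  u_3 · u_1 = 0 (should be 0)
  u_3 · u_2 = 0 (should be 0)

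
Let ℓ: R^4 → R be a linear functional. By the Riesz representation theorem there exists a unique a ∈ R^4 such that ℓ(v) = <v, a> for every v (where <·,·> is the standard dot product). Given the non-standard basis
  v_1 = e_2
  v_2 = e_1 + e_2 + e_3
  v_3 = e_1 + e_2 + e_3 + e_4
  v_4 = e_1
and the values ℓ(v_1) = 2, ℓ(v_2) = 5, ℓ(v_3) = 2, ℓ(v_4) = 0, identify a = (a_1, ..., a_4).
a = (0, 2, 3, -3)

Write a = (a_1, ..., a_4) in the standard basis. For each basis vector v_i, ℓ(v_i) = <v_i, a> is a linear equation in the a_j's. Collect the n equations into a matrix system V a = ℓ, where row i of V is v_i (expressed in the standard basis). Since V is invertible (lower-triangular with 1s on the diagonal, up to permutation), solve by back-substitution:
  V =
[[0, 1, 0, 0],
 [1, 1, 1, 0],
 [1, 1, 1, 1],
 [1, 0, 0, 0]]
  V a = (2, 5, 2, 0)
Solving gives a = (0, 2, 3, -3).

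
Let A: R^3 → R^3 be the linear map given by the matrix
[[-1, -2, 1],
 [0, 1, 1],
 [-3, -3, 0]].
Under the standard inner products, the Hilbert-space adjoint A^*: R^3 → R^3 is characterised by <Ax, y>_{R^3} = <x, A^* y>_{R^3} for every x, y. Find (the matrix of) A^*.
A^* = A^T =
[[-1, 0, -3],
 [-2, 1, -3],
 [1, 1, 0]]

For real matrices with standard dot products, the defining identity <Ax, y> = <x, A^* y> gives (Ax)^T y = x^T (A^*) y, i.e. x^T A^T y = x^T (A^*) y. Since this holds for all x, y, we must have A^* = A^T. Therefore
A^* =
[[-1, 0, -3],
 [-2, 1, -3],
 [1, 1, 0]].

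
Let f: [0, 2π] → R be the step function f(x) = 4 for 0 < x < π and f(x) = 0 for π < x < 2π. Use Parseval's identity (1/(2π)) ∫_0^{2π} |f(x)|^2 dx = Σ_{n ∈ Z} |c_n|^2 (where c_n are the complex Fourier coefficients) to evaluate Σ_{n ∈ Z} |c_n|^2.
Σ |c_n|^2 = 8

Parseval equates the L^2 energy of f (normalised by 1/(2π)) with the ℓ^2 sum of its Fourier coefficients: (1/(2π)) ∫_0^{2π} |f|^2 = Σ |c_n|^2.
Compute the left side: (1/(2π)) [∫_0^π 4^2 dx + ∫_π^{2π} 0^2 dx] = (1/(2π)) · (16π + 0π) = (16 + 0)/2 = 8.
So Σ_{n ∈ Z} |c_n|^2 = 8.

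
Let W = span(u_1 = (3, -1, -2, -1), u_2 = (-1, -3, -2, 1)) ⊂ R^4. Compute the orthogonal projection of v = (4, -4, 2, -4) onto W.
proj_W(v) = (32/9, -4/9, -16/9, -4/3)

Set up U = [u_1 | ... | u_2] ∈ R^(4×2). The projector onto W = col(U) is P = U (U^T U)^(-1) U^T.
Compute U^T U =
  [15, 3]
  [3, 15],
and U^T v = (16, 0).
Solve U^T U · c = U^T v for the coefficients: c = (10/9, -2/9). The projection is proj_W(v) = U c.
Check: (v - proj_W(v)) · u_1 = 0  (should be 0).
Check: (v - proj_W(v)) · u_2 = 0  (should be 0).
Result: proj_W(v) = (32/9, -4/9, -16/9, -4/3).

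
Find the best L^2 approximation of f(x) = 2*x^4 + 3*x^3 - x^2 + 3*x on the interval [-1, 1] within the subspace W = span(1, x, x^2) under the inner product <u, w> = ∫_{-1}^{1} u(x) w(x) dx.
g(x) = 5*x^2/7 + 24*x/5 - 6/35

The best approximation g ∈ W is the orthogonal projection of f onto W. Writing g = a_0 + a_1 x + a_2 x^2, the coefficients solve the normal equations G · a = b where
  G_{ij} = <φ_i, φ_j> and b_i = <f, φ_i>, with φ_0 = 1, φ_1 = x, φ_2 = x^2.
G =
  [2, 0, 2/3]
  [0, 2/3, 0]
  [2/3, 0, 2/5],
b = (2/15, 16/5, 6/35).
Solving gives a_0 = -6/35, a_1 = 24/5, a_2 = 5/7, so
  g(x) = 5*x^2/7 + 24*x/5 - 6/35.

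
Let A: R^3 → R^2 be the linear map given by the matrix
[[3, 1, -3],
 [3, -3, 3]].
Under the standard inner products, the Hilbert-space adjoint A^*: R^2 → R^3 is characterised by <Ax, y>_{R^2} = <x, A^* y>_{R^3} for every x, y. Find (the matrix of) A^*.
A^* = A^T =
[[3, 3],
 [1, -3],
 [-3, 3]]

For real matrices with standard dot products, the defining identity <Ax, y> = <x, A^* y> gives (Ax)^T y = x^T (A^*) y, i.e. x^T A^T y = x^T (A^*) y. Since this holds for all x, y, we must have A^* = A^T. Therefore
A^* =
[[3, 3],
 [1, -3],
 [-3, 3]].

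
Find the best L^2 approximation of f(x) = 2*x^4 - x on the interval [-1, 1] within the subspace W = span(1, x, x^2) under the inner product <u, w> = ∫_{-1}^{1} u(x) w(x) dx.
g(x) = 12*x^2/7 - x - 6/35

The best approximation g ∈ W is the orthogonal projection of f onto W. Writing g = a_0 + a_1 x + a_2 x^2, the coefficients solve the normal equations G · a = b where
  G_{ij} = <φ_i, φ_j> and b_i = <f, φ_i>, with φ_0 = 1, φ_1 = x, φ_2 = x^2.
G =
  [2, 0, 2/3]
  [0, 2/3, 0]
  [2/3, 0, 2/5],
b = (4/5, -2/3, 4/7).
Solving gives a_0 = -6/35, a_1 = -1, a_2 = 12/7, so
  g(x) = 12*x^2/7 - x - 6/35.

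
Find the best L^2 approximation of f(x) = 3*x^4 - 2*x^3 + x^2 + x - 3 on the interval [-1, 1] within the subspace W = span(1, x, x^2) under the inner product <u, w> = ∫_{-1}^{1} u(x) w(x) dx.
g(x) = 25*x^2/7 - x/5 - 114/35

The best approximation g ∈ W is the orthogonal projection of f onto W. Writing g = a_0 + a_1 x + a_2 x^2, the coefficients solve the normal equations G · a = b where
  G_{ij} = <φ_i, φ_j> and b_i = <f, φ_i>, with φ_0 = 1, φ_1 = x, φ_2 = x^2.
G =
  [2, 0, 2/3]
  [0, 2/3, 0]
  [2/3, 0, 2/5],
b = (-62/15, -2/15, -26/35).
Solving gives a_0 = -114/35, a_1 = -1/5, a_2 = 25/7, so
  g(x) = 25*x^2/7 - x/5 - 114/35.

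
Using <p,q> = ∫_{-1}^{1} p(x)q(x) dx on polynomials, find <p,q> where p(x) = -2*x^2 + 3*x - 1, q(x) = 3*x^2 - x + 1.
<p,q> = -146/15

Expand the product: p(x)·q(x) = -6*x^4 + 11*x^3 - 8*x^2 + 4*x - 1.
∫_{-1}^{1} of each monomial x^k gives [2/(k+1) if k even, 0 if k odd]. Integrating term-by-term (or equivalently evaluating the antiderivative F(x) = -6*x^5/5 + 11*x^4/4 - 8*x^3/3 + 2*x^2 - x at the endpoints):
  F(1) − F(−1) = -7/60 − (577/60) = -146/15.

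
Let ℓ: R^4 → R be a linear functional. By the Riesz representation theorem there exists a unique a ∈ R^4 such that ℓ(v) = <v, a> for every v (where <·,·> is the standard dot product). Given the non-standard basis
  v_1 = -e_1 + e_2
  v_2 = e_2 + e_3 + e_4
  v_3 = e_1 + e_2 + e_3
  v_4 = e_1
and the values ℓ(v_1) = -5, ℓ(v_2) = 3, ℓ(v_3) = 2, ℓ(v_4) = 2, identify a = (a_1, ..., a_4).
a = (2, -3, 3, 3)

Write a = (a_1, ..., a_4) in the standard basis. For each basis vector v_i, ℓ(v_i) = <v_i, a> is a linear equation in the a_j's. Collect the n equations into a matrix system V a = ℓ, where row i of V is v_i (expressed in the standard basis). Since V is invertible (lower-triangular with 1s on the diagonal, up to permutation), solve by back-substitution:
  V =
[[-1, 1, 0, 0],
 [0, 1, 1, 1],
 [1, 1, 1, 0],
 [1, 0, 0, 0]]
  V a = (-5, 3, 2, 2)
Solving gives a = (2, -3, 3, 3).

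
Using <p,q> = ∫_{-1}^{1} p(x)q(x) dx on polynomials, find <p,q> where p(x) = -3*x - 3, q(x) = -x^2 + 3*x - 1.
<p,q> = 2

Expand the product: p(x)·q(x) = 3*x^3 - 6*x^2 - 6*x + 3.
∫_{-1}^{1} of each monomial x^k gives [2/(k+1) if k even, 0 if k odd]. Integrating term-by-term (or equivalently evaluating the antiderivative F(x) = 3*x^4/4 - 2*x^3 - 3*x^2 + 3*x at the endpoints):
  F(1) − F(−1) = -5/4 − (-13/4) = 2.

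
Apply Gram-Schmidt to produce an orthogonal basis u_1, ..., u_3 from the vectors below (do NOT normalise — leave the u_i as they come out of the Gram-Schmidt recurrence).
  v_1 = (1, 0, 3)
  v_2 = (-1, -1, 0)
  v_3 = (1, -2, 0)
Orthogonal basis:
  u_1 = (1, 0, 3)
  u_2 = (-9/10, -1, 3/10)
  u_3 = (27/19, -27/19, -9/19)

Apply the Gram-Schmidt recurrence
  u_1 = v_1
  u_i = v_i − Σ_{j<i} ((v_i · u_j) / (u_j · u_j)) · u_j.

Step by step this gives:
  u_1 = (1, 0, 3)
  u_2 = (-9/10, -1, 3/10)
  u_3 = (27/19, -27/19, -9/19)

Orthogonality check:
  u_2 · u_1 = 0 (should be 0)
  u_3 · u_1 = 0 (should be 0)
  u_3 · u_2 = 0 (should be 0)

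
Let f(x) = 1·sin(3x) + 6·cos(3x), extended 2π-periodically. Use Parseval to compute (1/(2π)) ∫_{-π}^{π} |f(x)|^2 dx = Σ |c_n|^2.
Σ |c_n|^2 = 37/2

Expand |f|^2 and use orthogonality of {sin(nx), cos(mx)} on [-π, π]:
  ∫_{-π}^{π} sin(nx)^2 dx = π, ∫ cos(mx)^2 dx = π, and cross terms integrate to 0.
So ∫_{-π}^{π} f(x)^2 dx = 1^2 · π + 6^2 · π = (1 + 36)π.
Divide by 2π: (1 + 36)/2 = 37/2.
By Parseval, this equals Σ |c_n|^2.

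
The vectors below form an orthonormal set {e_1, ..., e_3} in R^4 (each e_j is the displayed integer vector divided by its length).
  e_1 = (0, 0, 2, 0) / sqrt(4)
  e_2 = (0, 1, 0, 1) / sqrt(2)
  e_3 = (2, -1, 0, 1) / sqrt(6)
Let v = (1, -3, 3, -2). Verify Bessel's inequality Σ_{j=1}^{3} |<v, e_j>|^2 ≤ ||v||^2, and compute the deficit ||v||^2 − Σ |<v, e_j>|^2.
Σ |<v, e_j>|^2 = 23; ||v||^2 = 23; deficit = 0

Write each e_j = u_j / sqrt(<u_j, u_j>) where u_j is the displayed integer vector. Then <v, e_j> = <v, u_j> / sqrt(<u_j, u_j>), so |<v, e_j>|^2 = <v, u_j>^2 / <u_j, u_j>.
Coefficients: <v, e_1> = 6/sqrt(4), <v, e_2> = -5/sqrt(2), <v, e_3> = 3/sqrt(6).
Square and sum: Σ |<v, e_j>|^2 = 23.
Compute ||v||^2 = v·v = 23.
Deficit = 23 − 23 = 0 ≥ 0, confirming Bessel's inequality. (The deficit equals ||v − Σ <v,e_j> e_j||^2, the squared distance from v to span{e_j}.)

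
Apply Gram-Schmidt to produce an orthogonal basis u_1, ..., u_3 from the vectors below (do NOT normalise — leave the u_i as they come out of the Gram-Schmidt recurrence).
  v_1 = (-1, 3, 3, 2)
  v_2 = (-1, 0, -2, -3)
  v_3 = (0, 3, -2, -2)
Orthogonal basis:
  u_1 = (-1, 3, 3, 2)
  u_2 = (-34/23, 33/23, -13/23, -47/23)
  u_3 = (105/67, 105/67, -84/67, 21/67)

Apply the Gram-Schmidt recurrence
  u_1 = v_1
  u_i = v_i − Σ_{j<i} ((v_i · u_j) / (u_j · u_j)) · u_j.

Step by step this gives:
  u_1 = (-1, 3, 3, 2)
  u_2 = (-34/23, 33/23, -13/23, -47/23)
  u_3 = (105/67, 105/67, -84/67, 21/67)

Orthogonality check:
  u_2 · u_1 = 0 (should be 0)
  u_3 · u_1 = 0 (should be 0)
  u_3 · u_2 = 0 (should be 0)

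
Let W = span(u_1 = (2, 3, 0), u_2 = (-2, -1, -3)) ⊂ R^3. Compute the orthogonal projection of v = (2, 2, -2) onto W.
proj_W(v) = (20/19, 50/19, -30/19)

Set up U = [u_1 | ... | u_2] ∈ R^(3×2). The projector onto W = col(U) is P = U (U^T U)^(-1) U^T.
Compute U^T U =
  [13, -7]
  [-7, 14],
and U^T v = (10, 0).
Solve U^T U · c = U^T v for the coefficients: c = (20/19, 10/19). The projection is proj_W(v) = U c.
Check: (v - proj_W(v)) · u_1 = 0  (should be 0).
Check: (v - proj_W(v)) · u_2 = 0  (should be 0).
Result: proj_W(v) = (20/19, 50/19, -30/19).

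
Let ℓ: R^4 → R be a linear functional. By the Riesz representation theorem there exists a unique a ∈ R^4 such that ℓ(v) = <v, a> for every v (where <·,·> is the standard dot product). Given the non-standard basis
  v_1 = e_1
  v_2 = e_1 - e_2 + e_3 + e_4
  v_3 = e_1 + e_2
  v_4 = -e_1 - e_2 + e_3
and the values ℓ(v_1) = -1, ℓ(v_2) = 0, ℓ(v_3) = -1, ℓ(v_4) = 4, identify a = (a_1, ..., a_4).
a = (-1, 0, 3, -2)

Write a = (a_1, ..., a_4) in the standard basis. For each basis vector v_i, ℓ(v_i) = <v_i, a> is a linear equation in the a_j's. Collect the n equations into a matrix system V a = ℓ, where row i of V is v_i (expressed in the standard basis). Since V is invertible (lower-triangular with 1s on the diagonal, up to permutation), solve by back-substitution:
  V =
[[1, 0, 0, 0],
 [1, -1, 1, 1],
 [1, 1, 0, 0],
 [-1, -1, 1, 0]]
  V a = (-1, 0, -1, 4)
Solving gives a = (-1, 0, 3, -2).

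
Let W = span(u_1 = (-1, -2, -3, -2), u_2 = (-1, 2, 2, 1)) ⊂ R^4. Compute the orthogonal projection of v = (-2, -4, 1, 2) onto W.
proj_W(v) = (-5/59, -22/59, -30/59, -19/59)

Set up U = [u_1 | ... | u_2] ∈ R^(4×2). The projector onto W = col(U) is P = U (U^T U)^(-1) U^T.
Compute U^T U =
  [18, -11]
  [-11, 10],
and U^T v = (3, -2).
Solve U^T U · c = U^T v for the coefficients: c = (8/59, -3/59). The projection is proj_W(v) = U c.
Check: (v - proj_W(v)) · u_1 = 0  (should be 0).
Check: (v - proj_W(v)) · u_2 = 0  (should be 0).
Result: proj_W(v) = (-5/59, -22/59, -30/59, -19/59).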